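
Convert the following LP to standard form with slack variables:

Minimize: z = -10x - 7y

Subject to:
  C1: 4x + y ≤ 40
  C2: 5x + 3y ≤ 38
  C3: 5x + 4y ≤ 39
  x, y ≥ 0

min z = -10x - 7y

s.t.
  4x + y + s1 = 40
  5x + 3y + s2 = 38
  5x + 4y + s3 = 39
  x, y, s1, s2, s3 ≥ 0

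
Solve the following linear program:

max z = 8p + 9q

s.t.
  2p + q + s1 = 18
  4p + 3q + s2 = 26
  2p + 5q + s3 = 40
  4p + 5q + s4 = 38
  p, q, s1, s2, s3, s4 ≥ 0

Evaluate the objective at each vertex of the feasible region:
  z(0, 0) = 0
  z(6.5, 0) = 52
  z(2, 6) = 70  ←
  z(0, 7.6) = 68.4
The maximum is at p = 2, q = 6.

p = 2, q = 6, z = 70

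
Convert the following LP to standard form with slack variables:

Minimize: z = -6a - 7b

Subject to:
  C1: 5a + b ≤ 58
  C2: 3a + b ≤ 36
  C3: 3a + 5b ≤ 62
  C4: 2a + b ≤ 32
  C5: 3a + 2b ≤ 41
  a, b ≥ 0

min z = -6a - 7b

s.t.
  5a + b + s1 = 58
  3a + b + s2 = 36
  3a + 5b + s3 = 62
  2a + b + s4 = 32
  3a + 2b + s5 = 41
  a, b, s1, s2, s3, s4, s5 ≥ 0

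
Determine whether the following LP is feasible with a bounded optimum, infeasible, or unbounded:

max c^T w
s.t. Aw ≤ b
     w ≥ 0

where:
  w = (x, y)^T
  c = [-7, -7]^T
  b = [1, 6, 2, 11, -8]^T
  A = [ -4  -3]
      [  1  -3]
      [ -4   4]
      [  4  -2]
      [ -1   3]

Infeasible (no feasible solution exists)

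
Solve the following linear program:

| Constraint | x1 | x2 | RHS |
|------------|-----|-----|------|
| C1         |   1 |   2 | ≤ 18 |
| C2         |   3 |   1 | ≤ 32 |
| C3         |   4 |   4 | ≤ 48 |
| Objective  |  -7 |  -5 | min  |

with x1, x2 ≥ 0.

Evaluate the objective at each vertex of the feasible region:
  z(0, 0) = 0
  z(10.67, 0) = -74.67
  z(10, 2) = -80  ←
  z(6, 6) = -72
  z(0, 9) = -45
The minimum is at x1 = 10, x2 = 2.

x1 = 10, x2 = 2, z = -80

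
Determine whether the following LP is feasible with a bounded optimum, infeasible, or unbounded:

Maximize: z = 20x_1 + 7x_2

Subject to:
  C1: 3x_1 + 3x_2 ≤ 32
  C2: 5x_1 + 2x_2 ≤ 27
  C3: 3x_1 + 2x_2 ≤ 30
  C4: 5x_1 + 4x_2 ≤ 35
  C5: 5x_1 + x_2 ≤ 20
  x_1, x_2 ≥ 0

Feasible with a bounded optimal solution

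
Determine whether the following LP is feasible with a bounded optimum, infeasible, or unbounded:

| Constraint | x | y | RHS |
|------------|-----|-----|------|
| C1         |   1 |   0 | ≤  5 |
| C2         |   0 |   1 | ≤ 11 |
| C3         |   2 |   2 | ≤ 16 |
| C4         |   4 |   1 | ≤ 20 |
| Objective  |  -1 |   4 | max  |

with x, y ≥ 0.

Feasible with a bounded optimal solution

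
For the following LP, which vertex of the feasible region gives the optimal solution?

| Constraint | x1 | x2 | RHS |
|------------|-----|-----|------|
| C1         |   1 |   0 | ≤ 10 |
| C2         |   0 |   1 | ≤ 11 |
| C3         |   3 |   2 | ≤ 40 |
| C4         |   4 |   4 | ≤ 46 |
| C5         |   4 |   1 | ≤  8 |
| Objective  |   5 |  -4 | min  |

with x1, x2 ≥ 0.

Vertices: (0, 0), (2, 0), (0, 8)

Evaluate the objective at each vertex of the feasible region:
  z(0, 0) = 0
  z(2, 0) = 10
  z(0, 8) = -32  ←
The minimum is at x1 = 0, x2 = 8.

(0, 8)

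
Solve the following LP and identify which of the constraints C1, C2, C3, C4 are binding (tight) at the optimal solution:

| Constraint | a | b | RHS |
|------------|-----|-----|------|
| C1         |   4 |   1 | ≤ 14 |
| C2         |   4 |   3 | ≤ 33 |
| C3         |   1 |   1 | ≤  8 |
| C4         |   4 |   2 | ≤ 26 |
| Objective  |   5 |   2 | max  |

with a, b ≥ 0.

At a = 2, b = 6, compute slack b - a·x for each constraint:
  C1: 14 − 14 = 0  (binding)
  C2: 33 − 26 = 7  (slack)
  C3: 8 − 8 = 0  (binding)
  C4: 26 − 20 = 6  (slack)

Optimal: a = 2, b = 6
Binding: C1, C3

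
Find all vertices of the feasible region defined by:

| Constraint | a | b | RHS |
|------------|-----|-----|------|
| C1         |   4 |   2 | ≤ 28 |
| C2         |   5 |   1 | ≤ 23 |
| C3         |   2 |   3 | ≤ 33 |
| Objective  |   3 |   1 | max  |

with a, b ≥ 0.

(0, 0), (4.6, 0), (3, 8), (2.25, 9.5), (0, 11)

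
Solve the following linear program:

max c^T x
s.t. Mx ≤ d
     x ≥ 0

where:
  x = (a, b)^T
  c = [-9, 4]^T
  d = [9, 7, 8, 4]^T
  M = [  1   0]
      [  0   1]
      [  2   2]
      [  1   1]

Evaluate the objective at each vertex of the feasible region:
  z(0, 0) = 0
  z(4, 0) = -36
  z(0, 4) = 16  ←
The maximum is at a = 0, b = 4.

a = 0, b = 4, z = 16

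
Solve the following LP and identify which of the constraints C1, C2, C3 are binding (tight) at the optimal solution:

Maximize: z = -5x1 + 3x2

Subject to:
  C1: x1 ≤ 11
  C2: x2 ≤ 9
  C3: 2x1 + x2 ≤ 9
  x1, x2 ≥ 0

At x1 = 0, x2 = 9, compute slack b - a·x for each constraint:
  C1: 11 − 0 = 11  (slack)
  C2: 9 − 9 = 0  (binding)
  C3: 9 − 9 = 0  (binding)

Optimal: x1 = 0, x2 = 9
Binding: C2, C3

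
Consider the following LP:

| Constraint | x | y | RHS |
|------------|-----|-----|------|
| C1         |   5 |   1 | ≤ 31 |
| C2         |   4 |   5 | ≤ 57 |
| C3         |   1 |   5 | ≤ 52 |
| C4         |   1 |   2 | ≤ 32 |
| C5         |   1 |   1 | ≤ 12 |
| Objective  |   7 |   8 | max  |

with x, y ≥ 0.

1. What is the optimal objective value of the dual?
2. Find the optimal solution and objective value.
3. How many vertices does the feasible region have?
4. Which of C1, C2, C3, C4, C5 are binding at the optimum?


1. 93
2. x = 3, y = 9, z = 93
3. 6
4. C2, C5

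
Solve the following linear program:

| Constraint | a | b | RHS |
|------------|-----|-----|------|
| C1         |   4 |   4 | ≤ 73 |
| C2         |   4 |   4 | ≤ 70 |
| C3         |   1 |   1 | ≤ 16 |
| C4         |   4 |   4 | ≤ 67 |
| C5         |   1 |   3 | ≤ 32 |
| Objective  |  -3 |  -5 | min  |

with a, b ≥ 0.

Evaluate the objective at each vertex of the feasible region:
  z(0, 0) = 0
  z(16, 0) = -48
  z(8, 8) = -64  ←
  z(0, 10.67) = -53.33
The minimum is at a = 8, b = 8.

a = 8, b = 8, z = -64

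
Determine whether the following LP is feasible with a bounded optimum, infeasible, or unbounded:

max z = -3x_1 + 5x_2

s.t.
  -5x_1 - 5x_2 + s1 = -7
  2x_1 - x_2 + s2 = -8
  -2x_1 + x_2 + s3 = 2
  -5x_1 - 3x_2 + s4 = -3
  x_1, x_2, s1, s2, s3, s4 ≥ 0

Infeasible (no feasible solution exists)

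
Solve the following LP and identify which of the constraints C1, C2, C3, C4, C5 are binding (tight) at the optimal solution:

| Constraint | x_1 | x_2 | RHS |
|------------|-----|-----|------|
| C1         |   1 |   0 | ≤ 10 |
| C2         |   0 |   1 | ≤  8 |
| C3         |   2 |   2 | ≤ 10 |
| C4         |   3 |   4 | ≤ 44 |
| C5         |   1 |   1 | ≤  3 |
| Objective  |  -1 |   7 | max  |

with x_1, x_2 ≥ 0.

At x_1 = 0, x_2 = 3, compute slack b - a·x for each constraint:
  C1: 10 − 0 = 10  (slack)
  C2: 8 − 3 = 5  (slack)
  C3: 10 − 6 = 4  (slack)
  C4: 44 − 12 = 32  (slack)
  C5: 3 − 3 = 0  (binding)

Optimal: x_1 = 0, x_2 = 3
Binding: C5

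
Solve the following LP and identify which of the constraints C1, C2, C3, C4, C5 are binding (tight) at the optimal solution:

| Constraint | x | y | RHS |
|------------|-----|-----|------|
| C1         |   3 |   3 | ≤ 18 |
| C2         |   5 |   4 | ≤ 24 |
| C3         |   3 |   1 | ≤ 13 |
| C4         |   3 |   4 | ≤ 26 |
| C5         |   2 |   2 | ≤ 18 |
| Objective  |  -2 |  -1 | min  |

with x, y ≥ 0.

At x = 4, y = 1, compute slack b - a·x for each constraint:
  C1: 18 − 15 = 3  (slack)
  C2: 24 − 24 = 0  (binding)
  C3: 13 − 13 = 0  (binding)
  C4: 26 − 16 = 10  (slack)
  C5: 18 − 10 = 8  (slack)

Optimal: x = 4, y = 1
Binding: C2, C3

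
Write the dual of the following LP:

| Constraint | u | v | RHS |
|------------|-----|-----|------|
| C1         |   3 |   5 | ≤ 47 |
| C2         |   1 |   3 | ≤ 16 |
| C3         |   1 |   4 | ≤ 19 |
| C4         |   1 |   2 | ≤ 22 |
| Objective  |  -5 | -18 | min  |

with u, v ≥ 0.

Primal min cᵀx s.t. Ax ≤ b, x ≥ 0  →  Dual max −bᵀy s.t. Aᵀy ≥ −c, y ≥ 0.

Maximize: z = -47y1 - 16y2 - 19y3 - 22y4

Subject to:
  3y1 + y2 + y3 + y4 ≥ 5
  5y1 + 3y2 + 4y3 + 2y4 ≥ 18
  y1, y2, y3, y4 ≥ 0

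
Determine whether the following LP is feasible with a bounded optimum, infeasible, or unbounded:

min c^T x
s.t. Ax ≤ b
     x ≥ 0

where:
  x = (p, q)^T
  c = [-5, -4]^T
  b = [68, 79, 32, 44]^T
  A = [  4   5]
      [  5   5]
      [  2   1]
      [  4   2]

Feasible with a bounded optimal solution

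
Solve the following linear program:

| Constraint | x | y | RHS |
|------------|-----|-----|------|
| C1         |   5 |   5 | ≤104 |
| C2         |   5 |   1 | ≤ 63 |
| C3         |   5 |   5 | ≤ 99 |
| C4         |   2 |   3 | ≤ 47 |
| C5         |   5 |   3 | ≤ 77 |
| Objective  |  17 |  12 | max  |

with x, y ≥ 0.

Evaluate the objective at each vertex of the feasible region:
  z(0, 0) = 0
  z(12.6, 0) = 214.2
  z(11.2, 7) = 274.4
  z(10, 9) = 278  ←
  z(0, 15.67) = 188
The maximum is at x = 10, y = 9.

x = 10, y = 9, z = 278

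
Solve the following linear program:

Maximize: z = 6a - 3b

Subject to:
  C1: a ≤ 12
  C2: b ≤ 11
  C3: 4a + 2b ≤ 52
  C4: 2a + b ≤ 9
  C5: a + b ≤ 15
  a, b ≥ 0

Evaluate the objective at each vertex of the feasible region:
  z(0, 0) = 0
  z(4.5, 0) = 27  ←
  z(0, 9) = -27
The maximum is at a = 4.5, b = 0.

a = 4.5, b = 0, z = 27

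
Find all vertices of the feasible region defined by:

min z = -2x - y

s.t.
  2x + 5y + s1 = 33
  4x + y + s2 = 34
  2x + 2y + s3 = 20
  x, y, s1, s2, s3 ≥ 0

(0, 0), (8.5, 0), (8, 2), (5.667, 4.333), (0, 6.6)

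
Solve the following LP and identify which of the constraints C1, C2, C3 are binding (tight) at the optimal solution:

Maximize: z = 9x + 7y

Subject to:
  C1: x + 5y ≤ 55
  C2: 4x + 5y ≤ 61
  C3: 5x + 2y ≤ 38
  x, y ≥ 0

At x = 4, y = 9, compute slack b - a·x for each constraint:
  C1: 55 − 49 = 6  (slack)
  C2: 61 − 61 = 0  (binding)
  C3: 38 − 38 = 0  (binding)

Optimal: x = 4, y = 9
Binding: C2, C3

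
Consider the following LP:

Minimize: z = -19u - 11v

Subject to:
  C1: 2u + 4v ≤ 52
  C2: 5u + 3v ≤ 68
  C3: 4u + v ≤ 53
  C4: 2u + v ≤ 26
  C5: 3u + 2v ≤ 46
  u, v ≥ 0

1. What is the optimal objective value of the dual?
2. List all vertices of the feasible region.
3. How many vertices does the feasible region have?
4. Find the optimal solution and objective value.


1. -256
2. (0, 0), (13, 0), (10, 6), (8.286, 8.857), (0, 13)
3. 5
4. u = 10, v = 6, z = -256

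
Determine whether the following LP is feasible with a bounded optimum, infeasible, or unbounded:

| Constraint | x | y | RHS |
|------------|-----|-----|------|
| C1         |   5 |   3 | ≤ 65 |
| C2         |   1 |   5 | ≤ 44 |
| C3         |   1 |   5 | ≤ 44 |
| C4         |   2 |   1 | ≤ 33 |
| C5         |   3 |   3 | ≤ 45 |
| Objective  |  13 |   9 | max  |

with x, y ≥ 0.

Feasible with a bounded optimal solution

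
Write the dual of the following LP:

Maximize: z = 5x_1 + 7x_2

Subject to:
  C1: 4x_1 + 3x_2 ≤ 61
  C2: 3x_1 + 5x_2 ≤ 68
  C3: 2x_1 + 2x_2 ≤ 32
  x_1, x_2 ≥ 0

Primal max cᵀx s.t. Ax ≤ b, x ≥ 0  →  Dual min bᵀy s.t. Aᵀy ≥ c, y ≥ 0.

Minimize: z = 61y1 + 68y2 + 32y3

Subject to:
  4y1 + 3y2 + 2y3 ≥ 5
  3y1 + 5y2 + 2y3 ≥ 7
  y1, y2, y3 ≥ 0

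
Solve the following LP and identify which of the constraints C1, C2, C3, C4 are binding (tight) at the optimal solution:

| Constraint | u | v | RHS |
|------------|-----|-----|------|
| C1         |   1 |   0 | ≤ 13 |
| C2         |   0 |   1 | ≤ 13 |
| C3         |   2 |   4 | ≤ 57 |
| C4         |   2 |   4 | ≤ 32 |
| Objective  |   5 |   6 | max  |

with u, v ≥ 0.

At u = 13, v = 1.5, compute slack b - a·x for each constraint:
  C1: 13 − 13 = 0  (binding)
  C2: 13 − 1.5 = 11.5  (slack)
  C3: 57 − 32 = 25  (slack)
  C4: 32 − 32 = 0  (binding)

Optimal: u = 13, v = 1.5
Binding: C1, C4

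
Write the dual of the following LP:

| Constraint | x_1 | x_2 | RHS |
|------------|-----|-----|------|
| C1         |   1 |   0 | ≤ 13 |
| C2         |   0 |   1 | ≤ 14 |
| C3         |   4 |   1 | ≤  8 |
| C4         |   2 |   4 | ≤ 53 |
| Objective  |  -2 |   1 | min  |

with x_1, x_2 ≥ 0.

Primal min cᵀx s.t. Ax ≤ b, x ≥ 0  →  Dual max −bᵀy s.t. Aᵀy ≥ −c, y ≥ 0.

Maximize: z = -13y1 - 14y2 - 8y3 - 53y4

Subject to:
  y1 + 4y3 + 2y4 ≥ 2
  y2 + y3 + 4y4 ≥ -1
  y1, y2, y3, y4 ≥ 0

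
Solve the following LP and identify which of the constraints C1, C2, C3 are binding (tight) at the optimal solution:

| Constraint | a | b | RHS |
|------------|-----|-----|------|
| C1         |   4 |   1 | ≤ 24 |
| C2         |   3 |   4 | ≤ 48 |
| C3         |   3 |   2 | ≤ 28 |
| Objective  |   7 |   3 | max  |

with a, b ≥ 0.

At a = 4, b = 8, compute slack b - a·x for each constraint:
  C1: 24 − 24 = 0  (binding)
  C2: 48 − 44 = 4  (slack)
  C3: 28 − 28 = 0  (binding)

Optimal: a = 4, b = 8
Binding: C1, C3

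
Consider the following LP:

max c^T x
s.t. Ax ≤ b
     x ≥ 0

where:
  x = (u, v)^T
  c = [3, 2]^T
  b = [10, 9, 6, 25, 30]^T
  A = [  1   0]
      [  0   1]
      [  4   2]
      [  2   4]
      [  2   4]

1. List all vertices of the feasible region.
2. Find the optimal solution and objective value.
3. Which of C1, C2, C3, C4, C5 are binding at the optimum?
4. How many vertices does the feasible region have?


1. (0, 0), (1.5, 0), (0, 3)
2. u = 0, v = 3, z = 6
3. C3
4. 3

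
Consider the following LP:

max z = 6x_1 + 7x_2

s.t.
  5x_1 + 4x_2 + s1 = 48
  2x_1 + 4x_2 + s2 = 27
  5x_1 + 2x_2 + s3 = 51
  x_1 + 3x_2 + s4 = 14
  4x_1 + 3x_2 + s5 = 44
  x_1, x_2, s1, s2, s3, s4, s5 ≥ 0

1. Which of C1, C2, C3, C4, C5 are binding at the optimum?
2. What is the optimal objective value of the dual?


1. C1, C4
2. 62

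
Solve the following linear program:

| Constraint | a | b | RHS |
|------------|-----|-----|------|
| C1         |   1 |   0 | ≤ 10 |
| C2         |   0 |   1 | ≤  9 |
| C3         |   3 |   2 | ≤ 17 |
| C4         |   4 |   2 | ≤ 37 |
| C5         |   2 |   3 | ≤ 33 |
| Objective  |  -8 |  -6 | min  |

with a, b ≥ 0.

Evaluate the objective at each vertex of the feasible region:
  z(0, 0) = 0
  z(5.667, 0) = -45.33
  z(0, 8.5) = -51  ←
The minimum is at a = 0, b = 8.5.

a = 0, b = 8.5, z = -51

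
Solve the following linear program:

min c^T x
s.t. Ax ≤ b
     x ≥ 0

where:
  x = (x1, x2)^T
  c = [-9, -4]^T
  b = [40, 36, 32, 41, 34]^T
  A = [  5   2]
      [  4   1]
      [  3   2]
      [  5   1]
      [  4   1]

Evaluate the objective at each vertex of the feasible region:
  z(0, 0) = 0
  z(8, 0) = -72
  z(4, 10) = -76  ←
  z(0, 16) = -64
The minimum is at x1 = 4, x2 = 10.

x1 = 4, x2 = 10, z = -76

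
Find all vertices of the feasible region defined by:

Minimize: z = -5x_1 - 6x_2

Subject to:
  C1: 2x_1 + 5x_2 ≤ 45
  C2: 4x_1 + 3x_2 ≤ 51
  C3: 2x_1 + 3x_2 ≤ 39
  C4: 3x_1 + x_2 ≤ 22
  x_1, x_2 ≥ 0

(0, 0), (7.333, 0), (5, 7), (0, 9)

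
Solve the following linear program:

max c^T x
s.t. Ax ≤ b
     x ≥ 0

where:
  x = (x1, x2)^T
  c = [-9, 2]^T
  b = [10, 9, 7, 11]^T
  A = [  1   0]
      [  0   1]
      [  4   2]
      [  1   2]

Evaluate the objective at each vertex of the feasible region:
  z(0, 0) = 0
  z(1.75, 0) = -15.75
  z(0, 3.5) = 7  ←
The maximum is at x1 = 0, x2 = 3.5.

x1 = 0, x2 = 3.5, z = 7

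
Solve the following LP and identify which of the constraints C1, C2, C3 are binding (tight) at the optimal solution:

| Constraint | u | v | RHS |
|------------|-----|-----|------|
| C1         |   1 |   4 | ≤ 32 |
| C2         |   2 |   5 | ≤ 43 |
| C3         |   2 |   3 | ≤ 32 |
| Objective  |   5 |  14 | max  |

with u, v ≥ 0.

At u = 4, v = 7, compute slack b - a·x for each constraint:
  C1: 32 − 32 = 0  (binding)
  C2: 43 − 43 = 0  (binding)
  C3: 32 − 29 = 3  (slack)

Optimal: u = 4, v = 7
Binding: C1, C2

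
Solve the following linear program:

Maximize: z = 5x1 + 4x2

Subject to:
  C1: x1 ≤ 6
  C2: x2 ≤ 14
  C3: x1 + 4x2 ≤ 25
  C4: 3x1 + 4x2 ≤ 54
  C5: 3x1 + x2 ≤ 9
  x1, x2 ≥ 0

Evaluate the objective at each vertex of the feasible region:
  z(0, 0) = 0
  z(3, 0) = 15
  z(1, 6) = 29  ←
  z(0, 6.25) = 25
The maximum is at x1 = 1, x2 = 6.

x1 = 1, x2 = 6, z = 29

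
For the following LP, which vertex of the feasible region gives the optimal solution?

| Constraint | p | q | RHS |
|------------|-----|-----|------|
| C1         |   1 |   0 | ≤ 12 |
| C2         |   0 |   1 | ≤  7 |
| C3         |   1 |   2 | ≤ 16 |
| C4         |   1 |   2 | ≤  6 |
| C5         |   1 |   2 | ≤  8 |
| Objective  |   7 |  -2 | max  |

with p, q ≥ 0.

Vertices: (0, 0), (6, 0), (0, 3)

Evaluate the objective at each vertex of the feasible region:
  z(0, 0) = 0
  z(6, 0) = 42  ←
  z(0, 3) = -6
The maximum is at p = 6, q = 0.

(6, 0)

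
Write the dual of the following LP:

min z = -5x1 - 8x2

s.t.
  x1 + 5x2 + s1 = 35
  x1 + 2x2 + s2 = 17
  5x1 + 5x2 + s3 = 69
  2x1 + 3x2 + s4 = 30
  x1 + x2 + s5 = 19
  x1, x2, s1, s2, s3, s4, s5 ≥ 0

Primal min cᵀx s.t. Ax ≤ b, x ≥ 0  →  Dual max −bᵀy s.t. Aᵀy ≥ −c, y ≥ 0.

Maximize: z = -35y1 - 17y2 - 69y3 - 30y4 - 19y5

Subject to:
  y1 + y2 + 5y3 + 2y4 + y5 ≥ 5
  5y1 + 2y2 + 5y3 + 3y4 + y5 ≥ 8
  y1, y2, y3, y4, y5 ≥ 0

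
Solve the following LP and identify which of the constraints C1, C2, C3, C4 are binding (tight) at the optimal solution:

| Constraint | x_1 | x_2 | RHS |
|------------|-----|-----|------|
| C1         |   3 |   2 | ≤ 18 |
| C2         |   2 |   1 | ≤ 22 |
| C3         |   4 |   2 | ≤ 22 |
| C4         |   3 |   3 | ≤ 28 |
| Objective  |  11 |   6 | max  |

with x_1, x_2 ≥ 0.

At x_1 = 4, x_2 = 3, compute slack b - a·x for each constraint:
  C1: 18 − 18 = 0  (binding)
  C2: 22 − 11 = 11  (slack)
  C3: 22 − 22 = 0  (binding)
  C4: 28 − 21 = 7  (slack)

Optimal: x_1 = 4, x_2 = 3
Binding: C1, C3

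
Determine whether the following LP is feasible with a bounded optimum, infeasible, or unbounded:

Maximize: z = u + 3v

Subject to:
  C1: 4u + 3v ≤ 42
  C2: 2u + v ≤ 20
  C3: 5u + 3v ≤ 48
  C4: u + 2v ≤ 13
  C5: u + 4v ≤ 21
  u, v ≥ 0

Feasible with a bounded optimal solution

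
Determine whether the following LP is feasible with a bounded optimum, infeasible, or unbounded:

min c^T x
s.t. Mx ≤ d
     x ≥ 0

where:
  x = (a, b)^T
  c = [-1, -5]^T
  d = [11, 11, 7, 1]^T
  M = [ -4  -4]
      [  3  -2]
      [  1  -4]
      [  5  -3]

Unbounded (objective can decrease without bound)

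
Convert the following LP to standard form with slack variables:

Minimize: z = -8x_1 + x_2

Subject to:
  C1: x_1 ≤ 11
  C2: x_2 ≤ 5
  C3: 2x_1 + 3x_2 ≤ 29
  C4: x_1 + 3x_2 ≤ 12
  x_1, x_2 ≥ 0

min z = -8x_1 + x_2

s.t.
  x_1 + s1 = 11
  x_2 + s2 = 5
  2x_1 + 3x_2 + s3 = 29
  x_1 + 3x_2 + s4 = 12
  x_1, x_2, s1, s2, s3, s4 ≥ 0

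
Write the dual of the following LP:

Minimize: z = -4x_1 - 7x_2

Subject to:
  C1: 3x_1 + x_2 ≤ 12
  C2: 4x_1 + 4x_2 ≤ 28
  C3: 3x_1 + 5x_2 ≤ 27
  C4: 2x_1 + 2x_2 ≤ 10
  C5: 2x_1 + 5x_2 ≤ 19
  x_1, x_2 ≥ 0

Primal min cᵀx s.t. Ax ≤ b, x ≥ 0  →  Dual max −bᵀy s.t. Aᵀy ≥ −c, y ≥ 0.

Maximize: z = -12y1 - 28y2 - 27y3 - 10y4 - 19y5

Subject to:
  3y1 + 4y2 + 3y3 + 2y4 + 2y5 ≥ 4
  y1 + 4y2 + 5y3 + 2y4 + 5y5 ≥ 7
  y1, y2, y3, y4, y5 ≥ 0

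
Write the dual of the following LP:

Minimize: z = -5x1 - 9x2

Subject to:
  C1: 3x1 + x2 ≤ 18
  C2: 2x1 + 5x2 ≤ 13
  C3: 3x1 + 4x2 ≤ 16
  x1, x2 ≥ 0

Primal min cᵀx s.t. Ax ≤ b, x ≥ 0  →  Dual max −bᵀy s.t. Aᵀy ≥ −c, y ≥ 0.

Maximize: z = -18y1 - 13y2 - 16y3

Subject to:
  3y1 + 2y2 + 3y3 ≥ 5
  y1 + 5y2 + 4y3 ≥ 9
  y1, y2, y3 ≥ 0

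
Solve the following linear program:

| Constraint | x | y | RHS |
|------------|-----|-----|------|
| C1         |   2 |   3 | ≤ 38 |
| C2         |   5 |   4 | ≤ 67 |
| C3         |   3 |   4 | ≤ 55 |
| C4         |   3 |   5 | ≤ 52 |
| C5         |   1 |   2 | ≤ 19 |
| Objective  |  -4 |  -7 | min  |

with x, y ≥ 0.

Evaluate the objective at each vertex of the feasible region:
  z(0, 0) = 0
  z(13.4, 0) = -53.6
  z(9.769, 4.538) = -70.85
  z(9, 5) = -71  ←
  z(0, 9.5) = -66.5
The minimum is at x = 9, y = 5.

x = 9, y = 5, z = -71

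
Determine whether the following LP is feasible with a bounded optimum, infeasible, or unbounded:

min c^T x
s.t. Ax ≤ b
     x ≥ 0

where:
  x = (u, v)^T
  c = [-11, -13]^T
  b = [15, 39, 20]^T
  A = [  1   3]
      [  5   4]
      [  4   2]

Feasible with a bounded optimal solution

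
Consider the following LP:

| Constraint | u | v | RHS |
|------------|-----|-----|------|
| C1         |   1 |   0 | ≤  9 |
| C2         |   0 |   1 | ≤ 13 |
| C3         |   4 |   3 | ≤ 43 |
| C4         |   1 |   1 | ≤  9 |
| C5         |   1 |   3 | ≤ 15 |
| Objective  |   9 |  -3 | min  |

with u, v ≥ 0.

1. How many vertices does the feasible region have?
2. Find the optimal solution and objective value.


1. 4
2. u = 0, v = 5, z = -15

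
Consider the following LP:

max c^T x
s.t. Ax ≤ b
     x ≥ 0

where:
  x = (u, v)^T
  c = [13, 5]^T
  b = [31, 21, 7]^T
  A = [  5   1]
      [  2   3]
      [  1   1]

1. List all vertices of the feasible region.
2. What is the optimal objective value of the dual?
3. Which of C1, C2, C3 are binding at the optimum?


1. (0, 0), (6.2, 0), (6, 1), (0, 7)
2. 83
3. C1, C3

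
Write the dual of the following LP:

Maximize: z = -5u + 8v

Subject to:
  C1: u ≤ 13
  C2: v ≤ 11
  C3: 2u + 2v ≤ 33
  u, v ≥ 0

Primal max cᵀx s.t. Ax ≤ b, x ≥ 0  →  Dual min bᵀy s.t. Aᵀy ≥ c, y ≥ 0.

Minimize: z = 13y1 + 11y2 + 33y3

Subject to:
  y1 + 2y3 ≥ -5
  y2 + 2y3 ≥ 8
  y1, y2, y3 ≥ 0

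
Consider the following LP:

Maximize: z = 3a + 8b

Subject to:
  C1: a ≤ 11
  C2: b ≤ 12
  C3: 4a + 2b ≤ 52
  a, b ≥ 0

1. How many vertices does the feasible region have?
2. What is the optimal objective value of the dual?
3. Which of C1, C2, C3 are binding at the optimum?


1. 5
2. 117
3. C2, C3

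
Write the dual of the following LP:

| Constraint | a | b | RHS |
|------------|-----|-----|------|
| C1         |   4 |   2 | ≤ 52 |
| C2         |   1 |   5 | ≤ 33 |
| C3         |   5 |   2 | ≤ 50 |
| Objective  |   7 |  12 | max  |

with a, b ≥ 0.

Primal max cᵀx s.t. Ax ≤ b, x ≥ 0  →  Dual min bᵀy s.t. Aᵀy ≥ c, y ≥ 0.

Minimize: z = 52y1 + 33y2 + 50y3

Subject to:
  4y1 + y2 + 5y3 ≥ 7
  2y1 + 5y2 + 2y3 ≥ 12
  y1, y2, y3 ≥ 0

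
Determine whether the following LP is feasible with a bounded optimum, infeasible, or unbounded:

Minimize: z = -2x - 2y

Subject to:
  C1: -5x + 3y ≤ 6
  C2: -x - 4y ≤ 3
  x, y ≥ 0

Unbounded (objective can decrease without bound)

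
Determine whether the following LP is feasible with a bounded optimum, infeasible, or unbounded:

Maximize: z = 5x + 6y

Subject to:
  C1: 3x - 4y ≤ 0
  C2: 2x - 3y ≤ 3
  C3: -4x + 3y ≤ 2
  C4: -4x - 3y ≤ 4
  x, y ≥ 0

Unbounded (objective can increase without bound)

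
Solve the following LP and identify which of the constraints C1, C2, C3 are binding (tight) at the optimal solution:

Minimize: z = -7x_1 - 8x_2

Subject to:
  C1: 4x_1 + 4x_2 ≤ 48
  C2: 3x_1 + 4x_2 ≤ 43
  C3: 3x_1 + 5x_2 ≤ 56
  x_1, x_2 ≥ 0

At x_1 = 5, x_2 = 7, compute slack b - a·x for each constraint:
  C1: 48 − 48 = 0  (binding)
  C2: 43 − 43 = 0  (binding)
  C3: 56 − 50 = 6  (slack)

Optimal: x_1 = 5, x_2 = 7
Binding: C1, C2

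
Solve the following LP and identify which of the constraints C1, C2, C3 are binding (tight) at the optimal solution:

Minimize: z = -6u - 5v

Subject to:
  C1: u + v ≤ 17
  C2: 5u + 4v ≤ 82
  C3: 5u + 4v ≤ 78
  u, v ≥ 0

At u = 10, v = 7, compute slack b - a·x for each constraint:
  C1: 17 − 17 = 0  (binding)
  C2: 82 − 78 = 4  (slack)
  C3: 78 − 78 = 0  (binding)

Optimal: u = 10, v = 7
Binding: C1, C3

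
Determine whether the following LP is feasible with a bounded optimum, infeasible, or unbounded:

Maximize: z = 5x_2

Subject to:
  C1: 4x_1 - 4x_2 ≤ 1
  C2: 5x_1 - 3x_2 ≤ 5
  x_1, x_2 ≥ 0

Unbounded (objective can increase without bound)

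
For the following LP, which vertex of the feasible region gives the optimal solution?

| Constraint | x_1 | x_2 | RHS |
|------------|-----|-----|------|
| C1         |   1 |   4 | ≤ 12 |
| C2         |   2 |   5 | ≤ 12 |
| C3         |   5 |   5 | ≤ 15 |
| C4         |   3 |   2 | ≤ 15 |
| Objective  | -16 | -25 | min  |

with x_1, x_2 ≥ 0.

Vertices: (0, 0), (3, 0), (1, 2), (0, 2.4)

Evaluate the objective at each vertex of the feasible region:
  z(0, 0) = 0
  z(3, 0) = -48
  z(1, 2) = -66  ←
  z(0, 2.4) = -60
The minimum is at x_1 = 1, x_2 = 2.

(1, 2)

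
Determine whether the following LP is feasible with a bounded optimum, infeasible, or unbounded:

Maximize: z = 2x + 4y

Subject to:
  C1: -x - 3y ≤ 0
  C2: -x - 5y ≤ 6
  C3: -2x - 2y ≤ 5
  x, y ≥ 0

Unbounded (objective can increase without bound)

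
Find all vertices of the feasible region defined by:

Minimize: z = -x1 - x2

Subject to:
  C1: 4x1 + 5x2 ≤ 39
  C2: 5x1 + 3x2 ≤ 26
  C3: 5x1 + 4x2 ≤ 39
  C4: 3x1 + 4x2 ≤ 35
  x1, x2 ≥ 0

(0, 0), (5.2, 0), (1, 7), (0, 7.8)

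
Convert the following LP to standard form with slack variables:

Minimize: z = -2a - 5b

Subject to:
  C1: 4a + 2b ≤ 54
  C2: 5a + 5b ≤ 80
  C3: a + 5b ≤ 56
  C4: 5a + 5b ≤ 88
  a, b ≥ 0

min z = -2a - 5b

s.t.
  4a + 2b + s1 = 54
  5a + 5b + s2 = 80
  a + 5b + s3 = 56
  5a + 5b + s4 = 88
  a, b, s1, s2, s3, s4 ≥ 0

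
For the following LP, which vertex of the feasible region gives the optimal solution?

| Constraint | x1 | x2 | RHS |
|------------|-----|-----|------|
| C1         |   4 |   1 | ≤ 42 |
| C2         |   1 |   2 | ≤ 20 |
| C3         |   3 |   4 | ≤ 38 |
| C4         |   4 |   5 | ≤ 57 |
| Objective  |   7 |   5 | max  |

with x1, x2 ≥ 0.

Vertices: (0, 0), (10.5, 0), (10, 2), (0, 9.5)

Evaluate the objective at each vertex of the feasible region:
  z(0, 0) = 0
  z(10.5, 0) = 73.5
  z(10, 2) = 80  ←
  z(0, 9.5) = 47.5
The maximum is at x1 = 10, x2 = 2.

(10, 2)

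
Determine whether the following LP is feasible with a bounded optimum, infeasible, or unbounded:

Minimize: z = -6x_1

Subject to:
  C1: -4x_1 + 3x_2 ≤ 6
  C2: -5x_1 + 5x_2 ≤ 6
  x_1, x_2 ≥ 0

Unbounded (objective can decrease without bound)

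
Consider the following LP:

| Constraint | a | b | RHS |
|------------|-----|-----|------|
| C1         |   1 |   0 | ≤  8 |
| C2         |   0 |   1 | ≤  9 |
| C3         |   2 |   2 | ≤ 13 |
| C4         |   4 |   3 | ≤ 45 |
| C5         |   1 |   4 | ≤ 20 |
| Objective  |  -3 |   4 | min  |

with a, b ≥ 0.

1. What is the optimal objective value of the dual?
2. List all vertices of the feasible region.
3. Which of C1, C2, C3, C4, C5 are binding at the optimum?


1. -19.5
2. (0, 0), (6.5, 0), (2, 4.5), (0, 5)
3. C3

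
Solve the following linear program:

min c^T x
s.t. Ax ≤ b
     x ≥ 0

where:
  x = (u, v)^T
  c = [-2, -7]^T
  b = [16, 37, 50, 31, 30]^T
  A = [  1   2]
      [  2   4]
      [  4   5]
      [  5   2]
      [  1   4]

Evaluate the objective at each vertex of the feasible region:
  z(0, 0) = 0
  z(6.2, 0) = -12.4
  z(3.75, 6.125) = -50.38
  z(2, 7) = -53  ←
  z(0, 7.5) = -52.5
The minimum is at u = 2, v = 7.

u = 2, v = 7, z = -53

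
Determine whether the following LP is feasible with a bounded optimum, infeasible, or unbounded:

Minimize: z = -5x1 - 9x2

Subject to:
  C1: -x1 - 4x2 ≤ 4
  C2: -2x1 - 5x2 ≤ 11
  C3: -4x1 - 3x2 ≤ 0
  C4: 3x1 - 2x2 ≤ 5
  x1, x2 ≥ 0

Unbounded (objective can decrease without bound)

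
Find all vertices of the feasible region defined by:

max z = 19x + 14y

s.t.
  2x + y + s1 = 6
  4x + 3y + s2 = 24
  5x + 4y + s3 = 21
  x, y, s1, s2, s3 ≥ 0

(0, 0), (3, 0), (1, 4), (0, 5.25)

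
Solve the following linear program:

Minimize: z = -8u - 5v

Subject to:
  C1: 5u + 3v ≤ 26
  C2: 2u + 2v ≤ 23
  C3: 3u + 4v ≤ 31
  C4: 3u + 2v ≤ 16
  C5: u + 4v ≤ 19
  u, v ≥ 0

Evaluate the objective at each vertex of the feasible region:
  z(0, 0) = 0
  z(5.2, 0) = -41.6
  z(4, 2) = -42  ←
  z(2.6, 4.1) = -41.3
  z(0, 4.75) = -23.75
The minimum is at u = 4, v = 2.

u = 4, v = 2, z = -42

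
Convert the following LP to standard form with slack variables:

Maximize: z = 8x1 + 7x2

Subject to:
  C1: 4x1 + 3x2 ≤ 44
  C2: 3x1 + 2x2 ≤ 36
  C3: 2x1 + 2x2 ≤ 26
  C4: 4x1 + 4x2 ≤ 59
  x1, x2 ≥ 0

max z = 8x1 + 7x2

s.t.
  4x1 + 3x2 + s1 = 44
  3x1 + 2x2 + s2 = 36
  2x1 + 2x2 + s3 = 26
  4x1 + 4x2 + s4 = 59
  x1, x2, s1, s2, s3, s4 ≥ 0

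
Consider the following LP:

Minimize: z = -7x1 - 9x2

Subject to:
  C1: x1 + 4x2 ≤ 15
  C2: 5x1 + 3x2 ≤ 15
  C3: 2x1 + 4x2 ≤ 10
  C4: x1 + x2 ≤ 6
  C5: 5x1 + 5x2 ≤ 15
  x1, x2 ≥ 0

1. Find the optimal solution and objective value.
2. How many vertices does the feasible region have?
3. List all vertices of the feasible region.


1. x1 = 1, x2 = 2, z = -25
2. 4
3. (0, 0), (3, 0), (1, 2), (0, 2.5)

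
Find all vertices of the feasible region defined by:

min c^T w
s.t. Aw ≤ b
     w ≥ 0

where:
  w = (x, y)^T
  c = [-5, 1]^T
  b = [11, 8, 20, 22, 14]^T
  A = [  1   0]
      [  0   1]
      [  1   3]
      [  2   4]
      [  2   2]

(0, 0), (7, 0), (3, 4), (0, 5.5)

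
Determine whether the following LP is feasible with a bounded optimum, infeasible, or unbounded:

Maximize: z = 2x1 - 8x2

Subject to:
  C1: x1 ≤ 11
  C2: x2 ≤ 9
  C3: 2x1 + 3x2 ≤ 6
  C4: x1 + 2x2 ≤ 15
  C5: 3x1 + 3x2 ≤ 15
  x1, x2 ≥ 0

Feasible with a bounded optimal solution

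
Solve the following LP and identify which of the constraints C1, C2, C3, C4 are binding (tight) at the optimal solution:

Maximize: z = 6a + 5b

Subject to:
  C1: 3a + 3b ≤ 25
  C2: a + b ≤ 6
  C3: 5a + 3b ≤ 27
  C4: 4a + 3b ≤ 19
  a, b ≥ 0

At a = 1, b = 5, compute slack b - a·x for each constraint:
  C1: 25 − 18 = 7  (slack)
  C2: 6 − 6 = 0  (binding)
  C3: 27 − 20 = 7  (slack)
  C4: 19 − 19 = 0  (binding)

Optimal: a = 1, b = 5
Binding: C2, C4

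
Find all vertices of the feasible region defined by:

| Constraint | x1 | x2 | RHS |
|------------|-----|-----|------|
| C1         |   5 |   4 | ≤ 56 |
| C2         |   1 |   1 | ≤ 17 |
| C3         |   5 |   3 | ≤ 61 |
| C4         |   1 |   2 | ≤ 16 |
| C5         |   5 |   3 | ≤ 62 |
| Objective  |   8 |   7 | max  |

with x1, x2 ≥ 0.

(0, 0), (11.2, 0), (8, 4), (0, 8)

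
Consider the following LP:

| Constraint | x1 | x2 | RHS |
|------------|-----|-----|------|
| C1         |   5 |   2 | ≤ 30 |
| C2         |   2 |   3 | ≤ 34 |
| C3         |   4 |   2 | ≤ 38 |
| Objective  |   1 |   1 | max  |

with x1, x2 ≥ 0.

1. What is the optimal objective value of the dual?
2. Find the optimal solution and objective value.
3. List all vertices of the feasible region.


1. 12
2. x1 = 2, x2 = 10, z = 12
3. (0, 0), (6, 0), (2, 10), (0, 11.33)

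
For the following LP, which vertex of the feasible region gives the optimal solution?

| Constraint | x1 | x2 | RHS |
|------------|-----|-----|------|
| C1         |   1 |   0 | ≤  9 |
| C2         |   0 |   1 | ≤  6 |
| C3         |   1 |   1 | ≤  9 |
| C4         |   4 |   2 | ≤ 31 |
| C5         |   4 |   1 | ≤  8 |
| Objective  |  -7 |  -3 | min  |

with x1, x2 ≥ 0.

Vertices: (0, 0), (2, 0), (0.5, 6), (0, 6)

Evaluate the objective at each vertex of the feasible region:
  z(0, 0) = 0
  z(2, 0) = -14
  z(0.5, 6) = -21.5  ←
  z(0, 6) = -18
The minimum is at x1 = 0.5, x2 = 6.

(0.5, 6)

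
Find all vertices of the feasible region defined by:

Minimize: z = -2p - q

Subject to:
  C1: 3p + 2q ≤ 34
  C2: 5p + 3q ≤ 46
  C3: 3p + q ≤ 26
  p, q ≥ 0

(0, 0), (8.667, 0), (8, 2), (0, 15.33)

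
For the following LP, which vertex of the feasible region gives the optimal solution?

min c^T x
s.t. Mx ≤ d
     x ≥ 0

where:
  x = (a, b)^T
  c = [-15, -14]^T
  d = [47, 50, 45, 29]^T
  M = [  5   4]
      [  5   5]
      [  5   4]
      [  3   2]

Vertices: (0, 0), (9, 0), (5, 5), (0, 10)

Evaluate the objective at each vertex of the feasible region:
  z(0, 0) = 0
  z(9, 0) = -135
  z(5, 5) = -145  ←
  z(0, 10) = -140
The minimum is at a = 5, b = 5.

(5, 5)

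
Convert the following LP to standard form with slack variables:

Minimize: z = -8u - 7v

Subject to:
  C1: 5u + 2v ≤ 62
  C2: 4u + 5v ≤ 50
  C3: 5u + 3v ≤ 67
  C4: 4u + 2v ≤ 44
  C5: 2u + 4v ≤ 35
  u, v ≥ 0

min z = -8u - 7v

s.t.
  5u + 2v + s1 = 62
  4u + 5v + s2 = 50
  5u + 3v + s3 = 67
  4u + 2v + s4 = 44
  2u + 4v + s5 = 35
  u, v, s1, s2, s3, s4, s5 ≥ 0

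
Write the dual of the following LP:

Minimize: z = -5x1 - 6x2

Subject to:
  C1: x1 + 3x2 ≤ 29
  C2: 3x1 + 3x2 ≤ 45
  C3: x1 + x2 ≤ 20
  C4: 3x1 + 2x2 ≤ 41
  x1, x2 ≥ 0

Primal min cᵀx s.t. Ax ≤ b, x ≥ 0  →  Dual max −bᵀy s.t. Aᵀy ≥ −c, y ≥ 0.

Maximize: z = -29y1 - 45y2 - 20y3 - 41y4

Subject to:
  y1 + 3y2 + y3 + 3y4 ≥ 5
  3y1 + 3y2 + y3 + 2y4 ≥ 6
  y1, y2, y3, y4 ≥ 0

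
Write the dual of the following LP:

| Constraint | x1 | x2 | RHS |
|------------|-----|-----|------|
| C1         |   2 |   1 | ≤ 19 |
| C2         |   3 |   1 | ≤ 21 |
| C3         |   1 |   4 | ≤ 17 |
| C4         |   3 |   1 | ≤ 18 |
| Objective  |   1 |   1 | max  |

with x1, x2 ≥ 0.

Primal max cᵀx s.t. Ax ≤ b, x ≥ 0  →  Dual min bᵀy s.t. Aᵀy ≥ c, y ≥ 0.

Minimize: z = 19y1 + 21y2 + 17y3 + 18y4

Subject to:
  2y1 + 3y2 + y3 + 3y4 ≥ 1
  y1 + y2 + 4y3 + y4 ≥ 1
  y1, y2, y3, y4 ≥ 0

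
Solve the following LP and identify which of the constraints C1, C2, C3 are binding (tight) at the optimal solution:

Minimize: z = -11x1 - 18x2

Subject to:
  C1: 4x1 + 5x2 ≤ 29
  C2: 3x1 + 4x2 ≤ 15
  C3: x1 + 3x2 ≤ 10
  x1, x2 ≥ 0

At x1 = 1, x2 = 3, compute slack b - a·x for each constraint:
  C1: 29 − 19 = 10  (slack)
  C2: 15 − 15 = 0  (binding)
  C3: 10 − 10 = 0  (binding)

Optimal: x1 = 1, x2 = 3
Binding: C2, C3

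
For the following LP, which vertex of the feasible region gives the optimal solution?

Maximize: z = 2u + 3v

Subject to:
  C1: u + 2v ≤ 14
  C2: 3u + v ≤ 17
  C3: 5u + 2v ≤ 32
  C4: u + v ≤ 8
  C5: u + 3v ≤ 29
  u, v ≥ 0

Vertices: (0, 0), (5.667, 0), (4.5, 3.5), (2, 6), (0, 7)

Evaluate the objective at each vertex of the feasible region:
  z(0, 0) = 0
  z(5.667, 0) = 11.33
  z(4.5, 3.5) = 19.5
  z(2, 6) = 22  ←
  z(0, 7) = 21
The maximum is at u = 2, v = 6.

(2, 6)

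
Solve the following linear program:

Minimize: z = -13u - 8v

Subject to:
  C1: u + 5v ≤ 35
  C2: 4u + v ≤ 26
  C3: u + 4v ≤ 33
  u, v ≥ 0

Evaluate the objective at each vertex of the feasible region:
  z(0, 0) = 0
  z(6.5, 0) = -84.5
  z(5, 6) = -113  ←
  z(0, 7) = -56
The minimum is at u = 5, v = 6.

u = 5, v = 6, z = -113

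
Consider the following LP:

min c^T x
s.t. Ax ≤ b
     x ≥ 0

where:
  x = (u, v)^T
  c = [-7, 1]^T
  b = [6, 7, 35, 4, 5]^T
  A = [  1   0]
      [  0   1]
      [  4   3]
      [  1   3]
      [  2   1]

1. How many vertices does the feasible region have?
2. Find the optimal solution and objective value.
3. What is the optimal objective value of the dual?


1. 4
2. u = 2.5, v = 0, z = -17.5
3. -17.5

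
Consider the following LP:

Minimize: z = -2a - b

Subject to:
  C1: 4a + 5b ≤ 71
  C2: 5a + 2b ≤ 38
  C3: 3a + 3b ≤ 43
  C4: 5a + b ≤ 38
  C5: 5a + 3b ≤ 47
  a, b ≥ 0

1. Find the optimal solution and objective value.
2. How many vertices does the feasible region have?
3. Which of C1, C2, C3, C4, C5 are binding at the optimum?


1. a = 4, b = 9, z = -17
2. 6
3. C2, C5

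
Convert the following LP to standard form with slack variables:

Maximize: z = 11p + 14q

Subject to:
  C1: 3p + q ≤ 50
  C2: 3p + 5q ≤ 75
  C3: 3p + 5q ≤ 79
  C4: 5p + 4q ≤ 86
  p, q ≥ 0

max z = 11p + 14q

s.t.
  3p + q + s1 = 50
  3p + 5q + s2 = 75
  3p + 5q + s3 = 79
  5p + 4q + s4 = 86
  p, q, s1, s2, s3, s4 ≥ 0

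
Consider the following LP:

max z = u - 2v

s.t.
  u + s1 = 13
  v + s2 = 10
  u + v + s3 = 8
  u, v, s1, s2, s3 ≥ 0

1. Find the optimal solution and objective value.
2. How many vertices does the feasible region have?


1. u = 8, v = 0, z = 8
2. 3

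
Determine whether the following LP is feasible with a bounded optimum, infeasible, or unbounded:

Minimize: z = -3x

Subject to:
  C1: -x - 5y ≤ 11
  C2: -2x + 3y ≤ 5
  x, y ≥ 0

Unbounded (objective can decrease without bound)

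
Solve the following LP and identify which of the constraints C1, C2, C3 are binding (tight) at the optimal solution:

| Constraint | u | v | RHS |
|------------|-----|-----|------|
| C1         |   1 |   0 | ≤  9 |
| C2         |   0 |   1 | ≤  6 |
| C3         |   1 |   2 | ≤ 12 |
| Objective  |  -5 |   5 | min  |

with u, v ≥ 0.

At u = 9, v = 0, compute slack b - a·x for each constraint:
  C1: 9 − 9 = 0  (binding)
  C2: 6 − 0 = 6  (slack)
  C3: 12 − 9 = 3  (slack)

Optimal: u = 9, v = 0
Binding: C1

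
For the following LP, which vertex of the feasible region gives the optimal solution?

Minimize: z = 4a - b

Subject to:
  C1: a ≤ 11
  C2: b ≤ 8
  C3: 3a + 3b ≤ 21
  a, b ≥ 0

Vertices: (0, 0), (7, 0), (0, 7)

Evaluate the objective at each vertex of the feasible region:
  z(0, 0) = 0
  z(7, 0) = 28
  z(0, 7) = -7  ←
The minimum is at a = 0, b = 7.

(0, 7)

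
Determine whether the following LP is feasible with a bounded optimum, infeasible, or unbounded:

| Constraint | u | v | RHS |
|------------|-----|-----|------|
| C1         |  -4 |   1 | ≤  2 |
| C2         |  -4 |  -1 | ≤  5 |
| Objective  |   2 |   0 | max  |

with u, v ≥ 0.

Unbounded (objective can increase without bound)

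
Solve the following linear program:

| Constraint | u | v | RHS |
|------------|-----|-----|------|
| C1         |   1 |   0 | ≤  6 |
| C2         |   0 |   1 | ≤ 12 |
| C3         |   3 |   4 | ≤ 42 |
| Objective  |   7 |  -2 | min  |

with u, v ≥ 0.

Evaluate the objective at each vertex of the feasible region:
  z(0, 0) = 0
  z(6, 0) = 42
  z(6, 6) = 30
  z(0, 10.5) = -21  ←
The minimum is at u = 0, v = 10.5.

u = 0, v = 10.5, z = -21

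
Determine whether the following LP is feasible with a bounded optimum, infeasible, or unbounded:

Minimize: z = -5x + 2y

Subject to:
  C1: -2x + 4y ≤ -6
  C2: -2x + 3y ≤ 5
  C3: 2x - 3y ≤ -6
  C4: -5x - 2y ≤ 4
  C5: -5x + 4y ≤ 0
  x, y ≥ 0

Infeasible (no feasible solution exists)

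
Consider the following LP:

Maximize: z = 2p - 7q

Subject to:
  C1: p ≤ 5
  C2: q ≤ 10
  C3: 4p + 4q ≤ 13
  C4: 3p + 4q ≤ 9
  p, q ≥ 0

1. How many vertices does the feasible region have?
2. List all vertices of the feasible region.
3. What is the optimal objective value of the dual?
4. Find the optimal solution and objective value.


1. 3
2. (0, 0), (3, 0), (0, 2.25)
3. 6
4. p = 3, q = 0, z = 6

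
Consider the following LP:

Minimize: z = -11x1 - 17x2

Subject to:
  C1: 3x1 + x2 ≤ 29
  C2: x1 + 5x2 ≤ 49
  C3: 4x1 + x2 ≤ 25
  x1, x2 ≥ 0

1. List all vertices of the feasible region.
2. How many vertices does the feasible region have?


1. (0, 0), (6.25, 0), (4, 9), (0, 9.8)
2. 4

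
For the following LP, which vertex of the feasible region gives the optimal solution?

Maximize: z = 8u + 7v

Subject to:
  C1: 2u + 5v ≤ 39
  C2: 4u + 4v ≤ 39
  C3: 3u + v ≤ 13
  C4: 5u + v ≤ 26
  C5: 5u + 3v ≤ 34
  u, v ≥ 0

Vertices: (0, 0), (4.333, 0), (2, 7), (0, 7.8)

Evaluate the objective at each vertex of the feasible region:
  z(0, 0) = 0
  z(4.333, 0) = 34.67
  z(2, 7) = 65  ←
  z(0, 7.8) = 54.6
The maximum is at u = 2, v = 7.

(2, 7)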